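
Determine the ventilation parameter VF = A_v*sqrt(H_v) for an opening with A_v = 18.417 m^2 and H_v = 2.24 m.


sqrt(H_v) = 1.4967
VF = 18.417 * 1.4967 = 27.564 m^(5/2)

27.564 m^(5/2)


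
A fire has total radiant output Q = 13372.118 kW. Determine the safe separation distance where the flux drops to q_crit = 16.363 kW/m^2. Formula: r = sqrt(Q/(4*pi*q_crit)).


4*pi*q_crit = 205.62
Q/(4*pi*q_crit) = 65.032
r = sqrt(65.032) = 8.0642 m

8.0642 m


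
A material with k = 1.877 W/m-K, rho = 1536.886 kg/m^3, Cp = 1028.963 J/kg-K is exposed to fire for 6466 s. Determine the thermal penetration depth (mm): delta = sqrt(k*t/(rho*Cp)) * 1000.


alpha = 1.877 / (1536.886 * 1028.963) = 1.1869e-06 m^2/s
alpha * t = 0.0076746
delta = sqrt(0.0076746) * 1000 = 87.605 mm

87.605 mm


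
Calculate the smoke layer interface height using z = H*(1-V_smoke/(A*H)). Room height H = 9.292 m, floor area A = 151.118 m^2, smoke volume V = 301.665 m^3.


V/(A*H) = 0.21483
1 - 0.21483 = 0.78517
z = 9.292 * 0.78517 = 7.2958 m

7.2958 m


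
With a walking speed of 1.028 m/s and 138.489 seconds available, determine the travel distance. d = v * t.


d = 1.028 * 138.489 = 142.37 m

142.37 m


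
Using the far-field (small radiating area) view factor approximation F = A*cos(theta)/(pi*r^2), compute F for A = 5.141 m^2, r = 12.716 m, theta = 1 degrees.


cos(1 deg) = 0.99985
pi*r^2 = 507.99
F = 5.141 * 0.99985 / 507.99 = 0.010119

0.010119


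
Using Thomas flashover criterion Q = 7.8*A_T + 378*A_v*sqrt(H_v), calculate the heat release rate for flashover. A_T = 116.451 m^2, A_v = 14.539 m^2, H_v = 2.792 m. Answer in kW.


7.8*A_T = 908.32
sqrt(H_v) = 1.6709
378*A_v*sqrt(H_v) = 9183.0
Q = 908.32 + 9183.0 = 10091 kW

10091 kW


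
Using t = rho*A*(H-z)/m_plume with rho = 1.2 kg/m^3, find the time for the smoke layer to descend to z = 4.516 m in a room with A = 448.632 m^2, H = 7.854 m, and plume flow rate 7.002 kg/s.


H - z = 3.338 m
t = 1.2 * 448.632 * 3.338 / 7.002 = 256.65 s

256.65 s


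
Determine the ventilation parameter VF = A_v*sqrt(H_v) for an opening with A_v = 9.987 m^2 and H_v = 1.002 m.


sqrt(H_v) = 1.0010
VF = 9.987 * 1.0010 = 9.9970 m^(5/2)

9.9970 m^(5/2)


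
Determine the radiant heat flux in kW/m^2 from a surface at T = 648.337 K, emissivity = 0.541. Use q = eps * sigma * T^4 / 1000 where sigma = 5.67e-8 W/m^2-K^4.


T^4 = 1.7669e+11
q = 0.541 * 5.67e-8 * 1.7669e+11 / 1000 = 5.4198 kW/m^2

5.4198 kW/m^2


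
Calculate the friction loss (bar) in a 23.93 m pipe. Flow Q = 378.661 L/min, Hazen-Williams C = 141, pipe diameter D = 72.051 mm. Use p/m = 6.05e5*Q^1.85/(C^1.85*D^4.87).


Q^1.85 = 58852
C^1.85 = 9463.6
D^4.87 = 1.1135e+09
p/m = 0.0033788 bar/m
p_total = 0.0033788 * 23.93 = 0.080854 bar

0.080854 bar


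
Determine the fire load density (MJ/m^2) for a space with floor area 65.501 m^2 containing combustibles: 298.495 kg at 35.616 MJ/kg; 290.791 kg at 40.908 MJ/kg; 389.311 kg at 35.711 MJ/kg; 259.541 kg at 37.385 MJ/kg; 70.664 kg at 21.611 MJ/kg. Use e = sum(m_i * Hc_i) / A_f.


Total energy = 298.495*35.616 + 290.791*40.908 + 389.311*35.711 + 259.541*37.385 + 70.664*21.611
= 10631.20 + 11895.68 + 13902.69 + 9702.940 + 1527.120
= 47659.62 MJ
e = 47659.62 / 65.501 = 727.62 MJ/m^2

727.62 MJ/m^2


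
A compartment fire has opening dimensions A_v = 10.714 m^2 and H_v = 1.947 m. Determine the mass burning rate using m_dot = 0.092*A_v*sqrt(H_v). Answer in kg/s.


sqrt(H_v) = 1.3953
m_dot = 0.092 * 10.714 * 1.3953 = 1.3754 kg/s

1.3754 kg/s


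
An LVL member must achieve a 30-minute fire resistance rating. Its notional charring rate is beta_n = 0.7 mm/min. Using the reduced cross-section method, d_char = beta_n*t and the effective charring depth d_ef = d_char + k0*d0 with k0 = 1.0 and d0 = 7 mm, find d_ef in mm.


d_char = 0.7 * 30 = 21 mm
d_ef = 21 + 1.0*7 = 28 mm

28 mm


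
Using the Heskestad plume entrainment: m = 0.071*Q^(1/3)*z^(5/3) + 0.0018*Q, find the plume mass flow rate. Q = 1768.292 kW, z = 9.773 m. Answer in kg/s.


Q^(1/3) = 12.093
z^(5/3) = 44.673
First term = 0.071 * 12.093 * 44.673 = 38.355
Second term = 0.0018 * 1768.292 = 3.1829
m = 41.538 kg/s

41.538 kg/s


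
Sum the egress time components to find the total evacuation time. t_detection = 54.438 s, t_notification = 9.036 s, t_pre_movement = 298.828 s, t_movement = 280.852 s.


Total = 54.438 + 9.036 + 298.828 + 280.852 = 643.154 s

643.154 s


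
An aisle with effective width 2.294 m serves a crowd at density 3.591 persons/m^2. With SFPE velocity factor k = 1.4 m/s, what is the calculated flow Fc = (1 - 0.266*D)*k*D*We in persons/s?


1 - 0.266*D = 1 - 0.266*3.591 = 0.044794
Fs = 0.044794 * 1.4 * 3.591 = 0.22520 persons/(s*m)
Fc = 0.22520 * 2.294 = 0.51660 persons/s

0.51660 persons/s


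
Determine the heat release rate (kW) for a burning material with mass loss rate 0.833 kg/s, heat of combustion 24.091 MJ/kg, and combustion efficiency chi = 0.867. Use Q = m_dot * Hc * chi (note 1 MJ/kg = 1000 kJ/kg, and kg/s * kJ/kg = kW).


Hc = 24.091 MJ/kg = 24.091 * 1000 kJ/kg = 24091 kJ/kg
Q = 0.833 kg/s * 24091 kJ/kg * 0.867 = 17399 kW

17399 kW


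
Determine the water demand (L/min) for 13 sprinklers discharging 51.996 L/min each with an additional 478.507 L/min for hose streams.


Sprinkler demand = 13 * 51.996 = 675.948 L/min
Total = 675.948 + 478.507 = 1154.455 L/min

1154.455 L/min


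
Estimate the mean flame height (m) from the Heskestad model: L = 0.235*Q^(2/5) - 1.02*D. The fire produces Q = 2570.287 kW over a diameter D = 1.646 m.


Q^(2/5) = 23.120
0.235 * Q^(2/5) = 5.4333
1.02 * D = 1.6789
L = 3.7543 m

3.7543 m


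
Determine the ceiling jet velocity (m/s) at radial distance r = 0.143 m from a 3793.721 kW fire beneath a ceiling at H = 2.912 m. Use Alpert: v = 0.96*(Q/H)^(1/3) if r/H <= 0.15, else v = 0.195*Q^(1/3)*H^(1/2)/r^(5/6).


r/H = 0.143 / 2.912 = 0.049107
r/H <= 0.15, so v = 0.96*(Q/H)^(1/3)
Q/H = 1302.8
(Q/H)^(1/3) = 10.922
v = 0.96 * 10.922 = 10.485 m/s

10.485 m/s


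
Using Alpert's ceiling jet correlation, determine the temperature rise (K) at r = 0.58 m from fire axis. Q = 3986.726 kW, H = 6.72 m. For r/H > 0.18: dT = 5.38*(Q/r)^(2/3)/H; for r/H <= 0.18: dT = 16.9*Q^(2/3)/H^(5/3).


r/H = 0.58 / 6.72 = 0.086310
r/H <= 0.18, so dT = 16.9*Q^(2/3)/H^(5/3)
Q^(2/3) = 251.43
H^(5/3) = 23.930
dT = 16.9 * 251.43 / 23.930 = 177.56 K

177.56 K


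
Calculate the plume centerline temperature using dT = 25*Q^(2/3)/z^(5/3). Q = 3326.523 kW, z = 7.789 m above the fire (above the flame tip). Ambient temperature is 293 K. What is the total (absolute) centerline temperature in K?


Q^(2/3) = 222.84
z^(5/3) = 30.606
dT = 25 * 222.84 / 30.606 = 182.02 K
T = 293 + 182.02 = 475.02 K

475.02 K


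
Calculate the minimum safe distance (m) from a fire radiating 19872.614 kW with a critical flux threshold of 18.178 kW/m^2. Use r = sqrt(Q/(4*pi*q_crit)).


4*pi*q_crit = 228.43
Q/(4*pi*q_crit) = 86.996
r = sqrt(86.996) = 9.3272 m

9.3272 m


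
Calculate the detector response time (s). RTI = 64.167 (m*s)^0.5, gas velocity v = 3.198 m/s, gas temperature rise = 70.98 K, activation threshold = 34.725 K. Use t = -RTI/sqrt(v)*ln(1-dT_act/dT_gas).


dT_act/dT_gas = 0.48922
ln(1 - 0.48922) = -0.67182
t = -64.167 / sqrt(3.198) * -0.67182 = 24.106 s

24.106 s


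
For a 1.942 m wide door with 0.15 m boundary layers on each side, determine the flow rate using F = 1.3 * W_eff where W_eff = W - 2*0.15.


W_eff = 1.942 - 0.30 = 1.642 m
F = 1.3 * 1.642 = 2.1346 persons/s

2.1346 persons/s


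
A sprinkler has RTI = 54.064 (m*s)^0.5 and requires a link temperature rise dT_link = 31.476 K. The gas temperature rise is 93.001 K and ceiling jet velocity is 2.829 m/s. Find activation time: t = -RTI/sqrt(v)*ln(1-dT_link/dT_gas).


dT_link/dT_gas = 0.33845
ln(1 - 0.33845) = -0.41317
t = -54.064 / sqrt(2.829) * -0.41317 = 13.281 s

13.281 s


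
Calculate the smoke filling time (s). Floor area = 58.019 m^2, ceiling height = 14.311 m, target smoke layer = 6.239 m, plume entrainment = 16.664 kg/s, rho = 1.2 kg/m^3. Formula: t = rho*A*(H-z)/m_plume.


H - z = 8.072 m
t = 1.2 * 58.019 * 8.072 / 16.664 = 33.725 s

33.725 s


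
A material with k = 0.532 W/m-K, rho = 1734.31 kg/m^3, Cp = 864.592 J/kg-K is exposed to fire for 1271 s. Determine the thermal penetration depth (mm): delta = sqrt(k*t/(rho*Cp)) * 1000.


alpha = 0.532 / (1734.31 * 864.592) = 3.5479e-07 m^2/s
alpha * t = 0.00045094
delta = sqrt(0.00045094) * 1000 = 21.235 mm

21.235 mm


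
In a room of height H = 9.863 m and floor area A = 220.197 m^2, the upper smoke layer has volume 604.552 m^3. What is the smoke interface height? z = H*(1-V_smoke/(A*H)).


V/(A*H) = 0.27836
1 - 0.27836 = 0.72164
z = 9.863 * 0.72164 = 7.1175 m

7.1175 m


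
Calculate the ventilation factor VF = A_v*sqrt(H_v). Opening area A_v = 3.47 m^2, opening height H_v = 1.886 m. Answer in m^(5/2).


sqrt(H_v) = 1.3733
VF = 3.47 * 1.3733 = 4.7654 m^(5/2)

4.7654 m^(5/2)


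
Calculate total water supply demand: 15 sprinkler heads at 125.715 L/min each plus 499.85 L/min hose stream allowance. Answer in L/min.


Sprinkler demand = 15 * 125.715 = 1885.725 L/min
Total = 1885.725 + 499.85 = 2385.575 L/min

2385.575 L/min


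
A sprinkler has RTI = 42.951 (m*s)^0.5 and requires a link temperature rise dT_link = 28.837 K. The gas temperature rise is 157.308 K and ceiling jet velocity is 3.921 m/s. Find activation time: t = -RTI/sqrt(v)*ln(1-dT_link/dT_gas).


dT_link/dT_gas = 0.18332
ln(1 - 0.18332) = -0.20250
t = -42.951 / sqrt(3.921) * -0.20250 = 4.3924 s

4.3924 s


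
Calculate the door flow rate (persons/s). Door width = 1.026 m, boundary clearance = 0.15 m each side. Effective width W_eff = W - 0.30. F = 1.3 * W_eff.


W_eff = 1.026 - 0.30 = 0.726 m
F = 1.3 * 0.726 = 0.94380 persons/s

0.94380 persons/s


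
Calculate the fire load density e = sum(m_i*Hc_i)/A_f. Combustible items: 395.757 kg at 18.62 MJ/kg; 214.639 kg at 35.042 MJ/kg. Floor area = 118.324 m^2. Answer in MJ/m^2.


Total energy = 395.757*18.62 + 214.639*35.042
= 7368.995 + 7521.380
= 14890.38 MJ
e = 14890.38 / 118.324 = 125.84 MJ/m^2

125.84 MJ/m^2


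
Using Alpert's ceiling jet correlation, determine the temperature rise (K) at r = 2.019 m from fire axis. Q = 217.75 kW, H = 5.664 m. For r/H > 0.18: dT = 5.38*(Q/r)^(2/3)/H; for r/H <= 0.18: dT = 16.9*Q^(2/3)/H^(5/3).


r/H = 2.019 / 5.664 = 0.35646
r/H > 0.18, so dT = 5.38*(Q/r)^(2/3)/H
Q/r = 107.85
(Q/r)^(2/3) = 22.658
dT = 5.38 * 22.658 / 5.664 = 21.522 K

21.522 K


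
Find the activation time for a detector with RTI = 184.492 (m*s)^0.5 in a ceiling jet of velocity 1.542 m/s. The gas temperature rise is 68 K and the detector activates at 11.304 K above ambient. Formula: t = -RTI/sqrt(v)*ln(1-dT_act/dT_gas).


dT_act/dT_gas = 0.16624
ln(1 - 0.16624) = -0.18180
t = -184.492 / sqrt(1.542) * -0.18180 = 27.011 s

27.011 s


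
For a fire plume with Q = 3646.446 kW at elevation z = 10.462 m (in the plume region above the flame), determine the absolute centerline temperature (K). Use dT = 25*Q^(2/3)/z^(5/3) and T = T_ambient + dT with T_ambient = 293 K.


Q^(2/3) = 236.91
z^(5/3) = 50.045
dT = 25 * 236.91 / 50.045 = 118.35 K
T = 293 + 118.35 = 411.35 K

411.35 K


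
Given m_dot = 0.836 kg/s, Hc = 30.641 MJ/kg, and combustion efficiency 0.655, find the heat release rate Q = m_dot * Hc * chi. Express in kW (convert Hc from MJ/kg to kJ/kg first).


Hc = 30.641 MJ/kg = 30.641 * 1000 kJ/kg = 30641 kJ/kg
Q = 0.836 kg/s * 30641 kJ/kg * 0.655 = 16778 kW

16778 kW


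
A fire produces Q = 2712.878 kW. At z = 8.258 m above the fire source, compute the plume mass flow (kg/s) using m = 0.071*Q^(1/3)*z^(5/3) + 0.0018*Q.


Q^(1/3) = 13.947
z^(5/3) = 33.738
First term = 0.071 * 13.947 * 33.738 = 33.409
Second term = 0.0018 * 2712.878 = 4.8832
m = 38.292 kg/s

38.292 kg/s


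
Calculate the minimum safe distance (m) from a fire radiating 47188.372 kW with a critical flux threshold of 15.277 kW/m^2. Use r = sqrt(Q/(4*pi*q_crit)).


4*pi*q_crit = 191.98
Q/(4*pi*q_crit) = 245.80
r = sqrt(245.80) = 15.678 m

15.678 m


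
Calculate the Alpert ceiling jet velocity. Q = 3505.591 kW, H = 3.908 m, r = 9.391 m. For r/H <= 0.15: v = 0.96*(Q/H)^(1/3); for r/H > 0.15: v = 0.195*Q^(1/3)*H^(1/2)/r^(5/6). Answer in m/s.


r/H = 9.391 / 3.908 = 2.4030
r/H > 0.15, so v = 0.195*Q^(1/3)*H^(1/2)/r^(5/6)
Q^(1/3) = 15.191
H^(1/2) = 1.9769
r^(5/6) = 6.4654
v = 0.195 * 15.191 * 1.9769 / 6.4654 = 0.90574 m/s

0.90574 m/s


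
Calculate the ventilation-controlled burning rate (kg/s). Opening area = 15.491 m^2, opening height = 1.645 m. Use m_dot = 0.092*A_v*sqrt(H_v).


sqrt(H_v) = 1.2826
m_dot = 0.092 * 15.491 * 1.2826 = 1.8279 kg/s

1.8279 kg/s


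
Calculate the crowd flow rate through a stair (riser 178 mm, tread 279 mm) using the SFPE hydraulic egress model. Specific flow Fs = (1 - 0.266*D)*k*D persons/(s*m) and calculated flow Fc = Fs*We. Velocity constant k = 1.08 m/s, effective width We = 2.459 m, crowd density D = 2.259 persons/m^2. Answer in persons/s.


1 - 0.266*D = 1 - 0.266*2.259 = 0.39911
Fs = 0.39911 * 1.08 * 2.259 = 0.97371 persons/(s*m)
Fc = 0.97371 * 2.459 = 2.3943 persons/s

2.3943 persons/s


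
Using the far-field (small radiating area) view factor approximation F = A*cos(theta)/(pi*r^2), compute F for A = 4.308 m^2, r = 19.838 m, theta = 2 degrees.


cos(2 deg) = 0.99939
pi*r^2 = 1236.4
F = 4.308 * 0.99939 / 1236.4 = 0.0034823

0.0034823


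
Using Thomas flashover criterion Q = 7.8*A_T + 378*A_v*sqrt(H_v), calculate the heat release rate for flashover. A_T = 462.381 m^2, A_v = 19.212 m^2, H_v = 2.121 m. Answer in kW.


7.8*A_T = 3606.6
sqrt(H_v) = 1.4564
378*A_v*sqrt(H_v) = 10576
Q = 3606.6 + 10576 = 14183 kW

14183 kW


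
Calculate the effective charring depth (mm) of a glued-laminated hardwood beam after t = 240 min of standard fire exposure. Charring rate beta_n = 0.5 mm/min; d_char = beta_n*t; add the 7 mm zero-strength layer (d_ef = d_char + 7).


d_char = 0.5 * 240 = 120 mm
d_ef = 120 + 1.0*7 = 127 mm

127 mm


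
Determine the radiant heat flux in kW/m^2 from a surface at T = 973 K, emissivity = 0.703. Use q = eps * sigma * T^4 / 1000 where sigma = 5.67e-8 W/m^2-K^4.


T^4 = 8.9630e+11
q = 0.703 * 5.67e-8 * 8.9630e+11 / 1000 = 35.726 kW/m^2

35.726 kW/m^2


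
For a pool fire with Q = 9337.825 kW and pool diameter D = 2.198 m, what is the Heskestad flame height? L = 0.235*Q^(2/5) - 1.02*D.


Q^(2/5) = 38.735
0.235 * Q^(2/5) = 9.1026
1.02 * D = 2.2420
L = 6.8607 m

6.8607 m


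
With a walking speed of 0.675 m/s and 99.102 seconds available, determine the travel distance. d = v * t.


d = 0.675 * 99.102 = 66.894 m

66.894 m


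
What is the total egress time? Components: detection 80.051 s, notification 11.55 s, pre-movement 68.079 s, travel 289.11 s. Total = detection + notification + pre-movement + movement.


Total = 80.051 + 11.55 + 68.079 + 289.11 = 448.79 s

448.79 s


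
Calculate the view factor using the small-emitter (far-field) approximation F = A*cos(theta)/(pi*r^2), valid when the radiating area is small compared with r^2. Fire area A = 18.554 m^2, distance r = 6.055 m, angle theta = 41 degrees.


cos(41 deg) = 0.75471
pi*r^2 = 115.18
F = 18.554 * 0.75471 / 115.18 = 0.12157

0.12157


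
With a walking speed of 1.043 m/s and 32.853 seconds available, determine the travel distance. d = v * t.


d = 1.043 * 32.853 = 34.266 m

34.266 m


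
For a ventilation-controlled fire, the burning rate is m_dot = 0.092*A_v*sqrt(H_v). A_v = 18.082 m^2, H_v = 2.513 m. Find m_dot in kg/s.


sqrt(H_v) = 1.5852
m_dot = 0.092 * 18.082 * 1.5852 = 2.6371 kg/s

2.6371 kg/s


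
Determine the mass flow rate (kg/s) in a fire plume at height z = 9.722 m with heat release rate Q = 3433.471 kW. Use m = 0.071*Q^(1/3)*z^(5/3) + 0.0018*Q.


Q^(1/3) = 15.086
z^(5/3) = 44.285
First term = 0.071 * 15.086 * 44.285 = 47.435
Second term = 0.0018 * 3433.471 = 6.1802
m = 53.615 kg/s

53.615 kg/s


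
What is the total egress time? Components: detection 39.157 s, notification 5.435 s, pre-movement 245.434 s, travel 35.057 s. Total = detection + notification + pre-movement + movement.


Total = 39.157 + 5.435 + 245.434 + 35.057 = 325.083 s

325.083 s


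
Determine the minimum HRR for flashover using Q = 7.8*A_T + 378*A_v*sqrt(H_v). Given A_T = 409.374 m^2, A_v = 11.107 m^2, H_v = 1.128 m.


7.8*A_T = 3193.1
sqrt(H_v) = 1.0621
378*A_v*sqrt(H_v) = 4459.1
Q = 3193.1 + 4459.1 = 7652.2 kW

7652.2 kW


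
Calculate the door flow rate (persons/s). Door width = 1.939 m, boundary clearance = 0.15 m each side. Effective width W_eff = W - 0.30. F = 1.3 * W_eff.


W_eff = 1.939 - 0.30 = 1.639 m
F = 1.3 * 1.639 = 2.1307 persons/s

2.1307 persons/s


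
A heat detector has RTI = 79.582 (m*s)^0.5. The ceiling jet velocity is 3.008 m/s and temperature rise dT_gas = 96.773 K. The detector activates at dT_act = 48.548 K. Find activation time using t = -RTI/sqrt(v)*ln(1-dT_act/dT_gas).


dT_act/dT_gas = 0.50167
ln(1 - 0.50167) = -0.69649
t = -79.582 / sqrt(3.008) * -0.69649 = 31.959 s

31.959 s


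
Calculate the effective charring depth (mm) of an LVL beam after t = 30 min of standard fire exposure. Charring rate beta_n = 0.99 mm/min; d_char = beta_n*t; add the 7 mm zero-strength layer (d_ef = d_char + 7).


d_char = 0.99 * 30 = 29.7 mm
d_ef = 29.7 + 1.0*7 = 36.7 mm

36.7 mm


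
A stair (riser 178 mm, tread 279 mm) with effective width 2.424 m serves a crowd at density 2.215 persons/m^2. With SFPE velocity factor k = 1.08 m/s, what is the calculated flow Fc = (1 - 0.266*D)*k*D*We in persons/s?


1 - 0.266*D = 1 - 0.266*2.215 = 0.41081
Fs = 0.41081 * 1.08 * 2.215 = 0.98274 persons/(s*m)
Fc = 0.98274 * 2.424 = 2.3822 persons/s

2.3822 persons/s


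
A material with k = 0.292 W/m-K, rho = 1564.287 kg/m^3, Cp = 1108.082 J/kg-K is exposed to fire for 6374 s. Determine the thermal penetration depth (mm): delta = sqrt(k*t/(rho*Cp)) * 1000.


alpha = 0.292 / (1564.287 * 1108.082) = 1.6846e-07 m^2/s
alpha * t = 0.0010738
delta = sqrt(0.0010738) * 1000 = 32.768 mm

32.768 mm


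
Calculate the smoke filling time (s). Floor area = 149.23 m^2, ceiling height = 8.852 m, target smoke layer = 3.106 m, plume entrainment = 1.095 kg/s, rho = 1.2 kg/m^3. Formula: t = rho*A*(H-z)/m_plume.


H - z = 5.746 m
t = 1.2 * 149.23 * 5.746 / 1.095 = 939.70 s

939.70 s


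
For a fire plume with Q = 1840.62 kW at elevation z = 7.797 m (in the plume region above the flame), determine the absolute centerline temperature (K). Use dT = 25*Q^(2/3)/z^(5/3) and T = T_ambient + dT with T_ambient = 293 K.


Q^(2/3) = 150.19
z^(5/3) = 30.658
dT = 25 * 150.19 / 30.658 = 122.47 K
T = 293 + 122.47 = 415.47 K

415.47 K


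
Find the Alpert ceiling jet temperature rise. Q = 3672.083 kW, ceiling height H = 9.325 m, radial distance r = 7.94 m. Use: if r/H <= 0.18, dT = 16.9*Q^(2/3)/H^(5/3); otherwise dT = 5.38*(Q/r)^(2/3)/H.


r/H = 7.94 / 9.325 = 0.85147
r/H > 0.18, so dT = 5.38*(Q/r)^(2/3)/H
Q/r = 462.48
(Q/r)^(2/3) = 59.804
dT = 5.38 * 59.804 / 9.325 = 34.503 K

34.503 K


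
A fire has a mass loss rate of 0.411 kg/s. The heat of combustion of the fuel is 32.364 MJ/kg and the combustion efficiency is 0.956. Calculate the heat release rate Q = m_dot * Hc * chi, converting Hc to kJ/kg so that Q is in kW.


Hc = 32.364 MJ/kg = 32.364 * 1000 kJ/kg = 32364 kJ/kg
Q = 0.411 kg/s * 32364 kJ/kg * 0.956 = 12716 kW

12716 kW


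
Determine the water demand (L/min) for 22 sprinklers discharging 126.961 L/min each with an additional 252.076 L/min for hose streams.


Sprinkler demand = 22 * 126.961 = 2793.142 L/min
Total = 2793.142 + 252.076 = 3045.218 L/min

3045.218 L/min


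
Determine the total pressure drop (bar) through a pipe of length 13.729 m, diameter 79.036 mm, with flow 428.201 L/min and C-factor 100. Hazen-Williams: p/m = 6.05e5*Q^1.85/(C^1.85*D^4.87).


Q^1.85 = 73884
C^1.85 = 5011.9
D^4.87 = 1.7475e+09
p/m = 0.0051038 bar/m
p_total = 0.0051038 * 13.729 = 0.070070 bar

0.070070 bar


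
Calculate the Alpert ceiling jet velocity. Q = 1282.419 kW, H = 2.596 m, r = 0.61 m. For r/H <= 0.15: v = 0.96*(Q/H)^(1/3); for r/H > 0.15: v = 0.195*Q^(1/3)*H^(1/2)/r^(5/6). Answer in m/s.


r/H = 0.61 / 2.596 = 0.23498
r/H > 0.15, so v = 0.195*Q^(1/3)*H^(1/2)/r^(5/6)
Q^(1/3) = 10.865
H^(1/2) = 1.6112
r^(5/6) = 0.66238
v = 0.195 * 10.865 * 1.6112 / 0.66238 = 5.1533 m/s

5.1533 m/s


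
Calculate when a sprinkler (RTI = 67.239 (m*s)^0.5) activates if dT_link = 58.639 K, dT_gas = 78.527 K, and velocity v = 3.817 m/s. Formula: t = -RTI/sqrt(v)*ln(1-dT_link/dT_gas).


dT_link/dT_gas = 0.74674
ln(1 - 0.74674) = -1.3733
t = -67.239 / sqrt(3.817) * -1.3733 = 47.264 s

47.264 s


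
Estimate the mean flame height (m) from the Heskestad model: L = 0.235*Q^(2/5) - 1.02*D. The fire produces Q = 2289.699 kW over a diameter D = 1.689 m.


Q^(2/5) = 22.076
0.235 * Q^(2/5) = 5.1878
1.02 * D = 1.7228
L = 3.4650 m

3.4650 m


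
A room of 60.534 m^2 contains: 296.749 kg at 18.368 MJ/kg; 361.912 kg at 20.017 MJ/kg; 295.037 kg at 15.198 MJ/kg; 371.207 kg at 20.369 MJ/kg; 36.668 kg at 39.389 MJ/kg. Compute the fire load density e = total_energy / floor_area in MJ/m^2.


Total energy = 296.749*18.368 + 361.912*20.017 + 295.037*15.198 + 371.207*20.369 + 36.668*39.389
= 5450.686 + 7244.393 + 4483.972 + 7561.115 + 1444.316
= 26184.48 MJ
e = 26184.48 / 60.534 = 432.56 MJ/m^2

432.56 MJ/m^2


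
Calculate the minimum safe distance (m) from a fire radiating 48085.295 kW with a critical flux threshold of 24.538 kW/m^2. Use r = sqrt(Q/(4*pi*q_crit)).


4*pi*q_crit = 308.35
Q/(4*pi*q_crit) = 155.94
r = sqrt(155.94) = 12.488 m

12.488 m


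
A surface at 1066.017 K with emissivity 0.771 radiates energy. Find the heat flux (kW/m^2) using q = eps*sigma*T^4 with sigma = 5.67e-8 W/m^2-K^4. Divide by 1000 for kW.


T^4 = 1.2914e+12
q = 0.771 * 5.67e-8 * 1.2914e+12 / 1000 = 56.454 kW/m^2

56.454 kW/m^2


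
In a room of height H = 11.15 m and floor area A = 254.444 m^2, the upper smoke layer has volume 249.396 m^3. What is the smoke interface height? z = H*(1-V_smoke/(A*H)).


V/(A*H) = 0.087907
1 - 0.087907 = 0.91209
z = 11.15 * 0.91209 = 10.170 m

10.170 m


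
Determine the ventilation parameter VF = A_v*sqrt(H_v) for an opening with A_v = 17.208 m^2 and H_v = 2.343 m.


sqrt(H_v) = 1.5307
VF = 17.208 * 1.5307 = 26.340 m^(5/2)

26.340 m^(5/2)


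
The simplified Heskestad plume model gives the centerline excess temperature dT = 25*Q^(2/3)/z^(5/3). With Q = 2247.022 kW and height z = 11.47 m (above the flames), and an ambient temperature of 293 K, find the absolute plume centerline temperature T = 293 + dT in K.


Q^(2/3) = 171.56
z^(5/3) = 58.336
dT = 25 * 171.56 / 58.336 = 73.520 K
T = 293 + 73.520 = 366.52 K

366.52 K


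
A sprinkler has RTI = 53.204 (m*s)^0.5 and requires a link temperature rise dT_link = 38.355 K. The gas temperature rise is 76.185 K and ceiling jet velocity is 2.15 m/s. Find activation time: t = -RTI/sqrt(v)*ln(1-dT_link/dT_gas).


dT_link/dT_gas = 0.50345
ln(1 - 0.50345) = -0.70006
t = -53.204 / sqrt(2.15) * -0.70006 = 25.402 s

25.402 s


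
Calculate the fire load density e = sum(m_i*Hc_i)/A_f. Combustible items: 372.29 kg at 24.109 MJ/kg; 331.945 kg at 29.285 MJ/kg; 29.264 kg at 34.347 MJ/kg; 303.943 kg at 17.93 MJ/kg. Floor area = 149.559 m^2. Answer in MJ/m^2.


Total energy = 372.29*24.109 + 331.945*29.285 + 29.264*34.347 + 303.943*17.93
= 8975.540 + 9721.009 + 1005.131 + 5449.698
= 25151.38 MJ
e = 25151.38 / 149.559 = 168.17 MJ/m^2

168.17 MJ/m^2


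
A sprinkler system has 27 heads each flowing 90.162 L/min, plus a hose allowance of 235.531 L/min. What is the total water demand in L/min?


Sprinkler demand = 27 * 90.162 = 2434.374 L/min
Total = 2434.374 + 235.531 = 2669.905 L/min

2669.905 L/min


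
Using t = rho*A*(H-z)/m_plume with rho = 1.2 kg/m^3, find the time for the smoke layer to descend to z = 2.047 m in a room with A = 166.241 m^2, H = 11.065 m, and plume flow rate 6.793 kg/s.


H - z = 9.018 m
t = 1.2 * 166.241 * 9.018 / 6.793 = 264.83 s

264.83 s


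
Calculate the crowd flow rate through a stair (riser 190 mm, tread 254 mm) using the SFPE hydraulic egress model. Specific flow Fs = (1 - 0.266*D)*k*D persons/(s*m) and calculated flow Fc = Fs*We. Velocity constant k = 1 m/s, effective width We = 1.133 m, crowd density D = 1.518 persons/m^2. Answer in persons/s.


1 - 0.266*D = 1 - 0.266*1.518 = 0.59621
Fs = 0.59621 * 1 * 1.518 = 0.90505 persons/(s*m)
Fc = 0.90505 * 1.133 = 1.0254 persons/s

1.0254 persons/s


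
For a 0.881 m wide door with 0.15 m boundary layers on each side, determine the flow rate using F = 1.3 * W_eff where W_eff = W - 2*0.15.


W_eff = 0.881 - 0.30 = 0.581 m
F = 1.3 * 0.581 = 0.75530 persons/s

0.75530 persons/s


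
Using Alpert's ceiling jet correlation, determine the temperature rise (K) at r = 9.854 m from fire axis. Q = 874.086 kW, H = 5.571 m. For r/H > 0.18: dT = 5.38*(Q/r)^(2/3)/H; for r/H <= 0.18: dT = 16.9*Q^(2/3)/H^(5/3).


r/H = 9.854 / 5.571 = 1.7688
r/H > 0.18, so dT = 5.38*(Q/r)^(2/3)/H
Q/r = 88.704
(Q/r)^(2/3) = 19.890
dT = 5.38 * 19.890 / 5.571 = 19.208 K

19.208 K


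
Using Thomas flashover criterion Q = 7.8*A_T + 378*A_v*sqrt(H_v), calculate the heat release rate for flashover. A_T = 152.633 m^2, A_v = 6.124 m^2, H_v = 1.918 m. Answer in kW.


7.8*A_T = 1190.5
sqrt(H_v) = 1.3849
378*A_v*sqrt(H_v) = 3205.9
Q = 1190.5 + 3205.9 = 4396.4 kW

4396.4 kW


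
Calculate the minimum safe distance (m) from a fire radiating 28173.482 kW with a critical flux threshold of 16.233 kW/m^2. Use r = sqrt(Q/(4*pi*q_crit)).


4*pi*q_crit = 203.99
Q/(4*pi*q_crit) = 138.11
r = sqrt(138.11) = 11.752 m

11.752 m


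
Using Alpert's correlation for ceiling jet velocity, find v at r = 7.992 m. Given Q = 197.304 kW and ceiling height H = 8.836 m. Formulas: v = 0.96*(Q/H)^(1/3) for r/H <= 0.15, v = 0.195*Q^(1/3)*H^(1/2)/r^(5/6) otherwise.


r/H = 7.992 / 8.836 = 0.90448
r/H > 0.15, so v = 0.195*Q^(1/3)*H^(1/2)/r^(5/6)
Q^(1/3) = 5.8216
H^(1/2) = 2.9725
r^(5/6) = 5.6521
v = 0.195 * 5.8216 * 2.9725 / 5.6521 = 0.59703 m/s

0.59703 m/s


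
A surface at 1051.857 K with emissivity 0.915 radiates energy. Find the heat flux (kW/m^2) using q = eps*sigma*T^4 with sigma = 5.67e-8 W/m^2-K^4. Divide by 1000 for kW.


T^4 = 1.2241e+12
q = 0.915 * 5.67e-8 * 1.2241e+12 / 1000 = 63.508 kW/m^2

63.508 kW/m^2


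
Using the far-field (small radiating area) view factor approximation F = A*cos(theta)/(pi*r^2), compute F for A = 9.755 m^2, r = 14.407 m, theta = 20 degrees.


cos(20 deg) = 0.93969
pi*r^2 = 652.07
F = 9.755 * 0.93969 / 652.07 = 0.014058

0.014058


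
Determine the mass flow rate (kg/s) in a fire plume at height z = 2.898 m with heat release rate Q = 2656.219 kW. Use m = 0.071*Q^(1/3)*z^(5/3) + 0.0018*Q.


Q^(1/3) = 13.849
z^(5/3) = 5.8907
First term = 0.071 * 13.849 * 5.8907 = 5.7922
Second term = 0.0018 * 2656.219 = 4.7812
m = 10.573 kg/s

10.573 kg/s


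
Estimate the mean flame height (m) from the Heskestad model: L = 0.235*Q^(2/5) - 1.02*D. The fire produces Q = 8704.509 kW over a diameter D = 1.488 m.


Q^(2/5) = 37.662
0.235 * Q^(2/5) = 8.8505
1.02 * D = 1.5178
L = 7.3327 m

7.3327 m


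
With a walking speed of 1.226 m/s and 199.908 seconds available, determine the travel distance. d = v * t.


d = 1.226 * 199.908 = 245.09 m

245.09 m


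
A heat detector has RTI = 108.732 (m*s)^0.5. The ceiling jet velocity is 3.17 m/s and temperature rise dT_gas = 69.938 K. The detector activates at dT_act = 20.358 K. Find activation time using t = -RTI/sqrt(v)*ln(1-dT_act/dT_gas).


dT_act/dT_gas = 0.29109
ln(1 - 0.29109) = -0.34402
t = -108.732 / sqrt(3.17) * -0.34402 = 21.009 s

21.009 s


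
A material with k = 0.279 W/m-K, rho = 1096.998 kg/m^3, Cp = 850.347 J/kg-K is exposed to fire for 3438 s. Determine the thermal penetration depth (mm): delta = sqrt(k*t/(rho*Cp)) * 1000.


alpha = 0.279 / (1096.998 * 850.347) = 2.9909e-07 m^2/s
alpha * t = 0.0010283
delta = sqrt(0.0010283) * 1000 = 32.067 mm

32.067 mm


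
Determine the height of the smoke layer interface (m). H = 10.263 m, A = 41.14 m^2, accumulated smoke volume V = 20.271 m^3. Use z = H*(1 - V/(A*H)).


V/(A*H) = 0.048011
1 - 0.048011 = 0.95199
z = 10.263 * 0.95199 = 9.7703 m

9.7703 m


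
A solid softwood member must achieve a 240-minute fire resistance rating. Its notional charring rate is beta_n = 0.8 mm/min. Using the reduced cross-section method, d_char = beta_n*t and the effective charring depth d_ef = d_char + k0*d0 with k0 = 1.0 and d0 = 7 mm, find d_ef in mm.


d_char = 0.8 * 240 = 192 mm
d_ef = 192 + 1.0*7 = 199 mm

199 mm


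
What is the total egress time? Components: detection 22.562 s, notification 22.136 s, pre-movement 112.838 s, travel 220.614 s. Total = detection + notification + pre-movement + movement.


Total = 22.562 + 22.136 + 112.838 + 220.614 = 378.15 s

378.15 s


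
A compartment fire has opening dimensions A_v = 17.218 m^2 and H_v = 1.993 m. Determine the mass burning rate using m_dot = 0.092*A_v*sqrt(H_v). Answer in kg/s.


sqrt(H_v) = 1.4117
m_dot = 0.092 * 17.218 * 1.4117 = 2.2363 kg/s

2.2363 kg/s


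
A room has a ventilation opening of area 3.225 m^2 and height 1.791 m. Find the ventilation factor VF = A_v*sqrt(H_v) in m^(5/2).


sqrt(H_v) = 1.3383
VF = 3.225 * 1.3383 = 4.3160 m^(5/2)

4.3160 m^(5/2)


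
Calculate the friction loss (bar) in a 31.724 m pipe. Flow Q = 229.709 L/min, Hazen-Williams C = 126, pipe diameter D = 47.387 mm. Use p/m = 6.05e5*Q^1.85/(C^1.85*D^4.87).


Q^1.85 = 23344
C^1.85 = 7685.7
D^4.87 = 1.4470e+08
p/m = 0.012700 bar/m
p_total = 0.012700 * 31.724 = 0.40288 bar

0.40288 bar


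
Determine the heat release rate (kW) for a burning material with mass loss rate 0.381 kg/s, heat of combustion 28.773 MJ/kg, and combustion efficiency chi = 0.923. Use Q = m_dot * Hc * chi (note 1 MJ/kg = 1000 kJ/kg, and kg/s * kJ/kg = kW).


Hc = 28.773 MJ/kg = 28.773 * 1000 kJ/kg = 28773 kJ/kg
Q = 0.381 kg/s * 28773 kJ/kg * 0.923 = 10118 kW

10118 kW


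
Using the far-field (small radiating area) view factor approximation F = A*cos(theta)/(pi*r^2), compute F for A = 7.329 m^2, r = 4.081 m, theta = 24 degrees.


cos(24 deg) = 0.91355
pi*r^2 = 52.322
F = 7.329 * 0.91355 / 52.322 = 0.12797

0.12797


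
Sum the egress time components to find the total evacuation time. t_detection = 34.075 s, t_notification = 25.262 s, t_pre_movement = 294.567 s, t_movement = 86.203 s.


Total = 34.075 + 25.262 + 294.567 + 86.203 = 440.107 s

440.107 s


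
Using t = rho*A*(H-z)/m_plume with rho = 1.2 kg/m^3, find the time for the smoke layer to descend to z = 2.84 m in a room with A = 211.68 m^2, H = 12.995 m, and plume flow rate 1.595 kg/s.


H - z = 10.155 m
t = 1.2 * 211.68 * 10.155 / 1.595 = 1617.3 s

1617.3 s


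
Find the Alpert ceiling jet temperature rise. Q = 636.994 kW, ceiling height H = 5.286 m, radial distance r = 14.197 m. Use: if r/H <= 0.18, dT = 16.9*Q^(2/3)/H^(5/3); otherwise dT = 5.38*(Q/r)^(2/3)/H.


r/H = 14.197 / 5.286 = 2.6858
r/H > 0.18, so dT = 5.38*(Q/r)^(2/3)/H
Q/r = 44.868
(Q/r)^(2/3) = 12.627
dT = 5.38 * 12.627 / 5.286 = 12.851 K

12.851 K


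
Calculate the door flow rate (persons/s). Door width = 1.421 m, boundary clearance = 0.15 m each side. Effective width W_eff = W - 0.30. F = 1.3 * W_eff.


W_eff = 1.421 - 0.30 = 1.121 m
F = 1.3 * 1.121 = 1.4573 persons/s

1.4573 persons/s


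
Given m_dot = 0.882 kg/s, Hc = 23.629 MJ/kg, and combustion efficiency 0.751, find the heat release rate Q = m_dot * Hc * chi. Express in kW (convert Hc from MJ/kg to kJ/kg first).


Hc = 23.629 MJ/kg = 23.629 * 1000 kJ/kg = 23629 kJ/kg
Q = 0.882 kg/s * 23629 kJ/kg * 0.751 = 15651 kW

15651 kW


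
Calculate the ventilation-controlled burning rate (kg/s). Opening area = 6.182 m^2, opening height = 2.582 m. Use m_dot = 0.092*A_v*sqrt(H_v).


sqrt(H_v) = 1.6069
m_dot = 0.092 * 6.182 * 1.6069 = 0.91389 kg/s

0.91389 kg/s


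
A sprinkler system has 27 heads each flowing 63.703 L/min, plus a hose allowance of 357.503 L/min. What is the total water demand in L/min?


Sprinkler demand = 27 * 63.703 = 1719.981 L/min
Total = 1719.981 + 357.503 = 2077.484 L/min

2077.484 L/min


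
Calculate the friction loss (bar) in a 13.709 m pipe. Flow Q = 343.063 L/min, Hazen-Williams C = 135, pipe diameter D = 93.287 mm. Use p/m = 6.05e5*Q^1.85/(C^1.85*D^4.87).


Q^1.85 = 49028
C^1.85 = 8732.1
D^4.87 = 3.9177e+09
p/m = 0.00086706 bar/m
p_total = 0.00086706 * 13.709 = 0.011887 bar

0.011887 bar


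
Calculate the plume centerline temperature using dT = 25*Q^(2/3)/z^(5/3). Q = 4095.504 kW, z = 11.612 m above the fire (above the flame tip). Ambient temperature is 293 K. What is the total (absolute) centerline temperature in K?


Q^(2/3) = 255.98
z^(5/3) = 59.545
dT = 25 * 255.98 / 59.545 = 107.47 K
T = 293 + 107.47 = 400.47 K

400.47 K


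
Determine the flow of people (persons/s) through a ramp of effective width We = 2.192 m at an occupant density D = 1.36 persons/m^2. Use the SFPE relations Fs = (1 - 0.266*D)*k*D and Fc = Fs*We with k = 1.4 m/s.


1 - 0.266*D = 1 - 0.266*1.36 = 0.63824
Fs = 0.63824 * 1.4 * 1.36 = 1.2152 persons/(s*m)
Fc = 1.2152 * 2.192 = 2.6637 persons/s

2.6637 persons/s


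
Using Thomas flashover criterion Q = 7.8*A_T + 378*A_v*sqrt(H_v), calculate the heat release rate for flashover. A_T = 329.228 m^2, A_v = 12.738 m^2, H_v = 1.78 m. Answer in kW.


7.8*A_T = 2568.0
sqrt(H_v) = 1.3342
378*A_v*sqrt(H_v) = 6424.0
Q = 2568.0 + 6424.0 = 8991.9 kW

8991.9 kW


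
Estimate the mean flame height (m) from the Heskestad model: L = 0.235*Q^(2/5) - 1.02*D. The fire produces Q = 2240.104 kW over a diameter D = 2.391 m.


Q^(2/5) = 21.883
0.235 * Q^(2/5) = 5.1425
1.02 * D = 2.4388
L = 2.7037 m

2.7037 m


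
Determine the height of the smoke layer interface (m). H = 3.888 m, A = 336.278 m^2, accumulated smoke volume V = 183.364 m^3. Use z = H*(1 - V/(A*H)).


V/(A*H) = 0.14025
1 - 0.14025 = 0.85975
z = 3.888 * 0.85975 = 3.3427 m

3.3427 m


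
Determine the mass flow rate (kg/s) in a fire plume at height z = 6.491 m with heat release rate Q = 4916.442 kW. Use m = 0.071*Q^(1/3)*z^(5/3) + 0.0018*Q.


Q^(1/3) = 17.004
z^(5/3) = 22.587
First term = 0.071 * 17.004 * 22.587 = 27.269
Second term = 0.0018 * 4916.442 = 8.8496
m = 36.118 kg/s

36.118 kg/s


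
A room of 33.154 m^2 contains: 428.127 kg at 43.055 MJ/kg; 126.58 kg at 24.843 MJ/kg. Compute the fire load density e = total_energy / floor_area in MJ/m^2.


Total energy = 428.127*43.055 + 126.58*24.843
= 18433.01 + 3144.627
= 21577.63 MJ
e = 21577.63 / 33.154 = 650.83 MJ/m^2

650.83 MJ/m^2


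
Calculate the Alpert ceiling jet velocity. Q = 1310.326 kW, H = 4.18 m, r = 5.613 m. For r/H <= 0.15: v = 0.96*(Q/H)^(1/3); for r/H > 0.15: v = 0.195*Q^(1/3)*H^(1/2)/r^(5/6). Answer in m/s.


r/H = 5.613 / 4.18 = 1.3428
r/H > 0.15, so v = 0.195*Q^(1/3)*H^(1/2)/r^(5/6)
Q^(1/3) = 10.943
H^(1/2) = 2.0445
r^(5/6) = 4.2105
v = 0.195 * 10.943 * 2.0445 / 4.2105 = 1.0361 m/s

1.0361 m/s


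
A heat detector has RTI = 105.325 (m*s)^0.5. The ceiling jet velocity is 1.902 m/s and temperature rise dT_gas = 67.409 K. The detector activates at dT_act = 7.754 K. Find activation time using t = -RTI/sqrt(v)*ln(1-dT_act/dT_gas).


dT_act/dT_gas = 0.11503
ln(1 - 0.11503) = -0.12220
t = -105.325 / sqrt(1.902) * -0.12220 = 9.3325 s

9.3325 s


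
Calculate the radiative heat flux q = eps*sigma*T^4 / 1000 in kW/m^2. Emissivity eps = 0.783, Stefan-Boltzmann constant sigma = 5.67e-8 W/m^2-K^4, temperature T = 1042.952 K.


T^4 = 1.1832e+12
q = 0.783 * 5.67e-8 * 1.1832e+12 / 1000 = 52.529 kW/m^2

52.529 kW/m^2


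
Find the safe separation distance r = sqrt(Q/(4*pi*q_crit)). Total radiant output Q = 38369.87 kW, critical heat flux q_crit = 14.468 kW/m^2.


4*pi*q_crit = 181.81
Q/(4*pi*q_crit) = 211.04
r = sqrt(211.04) = 14.527 m

14.527 m


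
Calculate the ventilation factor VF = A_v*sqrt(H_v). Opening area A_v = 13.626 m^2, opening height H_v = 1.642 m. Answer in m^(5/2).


sqrt(H_v) = 1.2814
VF = 13.626 * 1.2814 = 17.460 m^(5/2)

17.460 m^(5/2)


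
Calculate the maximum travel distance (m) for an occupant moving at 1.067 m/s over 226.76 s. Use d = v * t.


d = 1.067 * 226.76 = 241.95 m

241.95 m


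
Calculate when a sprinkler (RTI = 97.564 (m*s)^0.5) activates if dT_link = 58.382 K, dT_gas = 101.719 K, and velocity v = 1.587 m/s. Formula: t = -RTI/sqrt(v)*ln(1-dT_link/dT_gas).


dT_link/dT_gas = 0.57395
ln(1 - 0.57395) = -0.85321
t = -97.564 / sqrt(1.587) * -0.85321 = 66.078 s

66.078 s


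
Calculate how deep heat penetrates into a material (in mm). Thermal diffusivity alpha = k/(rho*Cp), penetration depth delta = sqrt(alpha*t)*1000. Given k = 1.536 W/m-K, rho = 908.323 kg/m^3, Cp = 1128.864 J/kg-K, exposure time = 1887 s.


alpha = 1.536 / (908.323 * 1128.864) = 1.4980e-06 m^2/s
alpha * t = 0.0028267
delta = sqrt(0.0028267) * 1000 = 53.167 mm

53.167 mm


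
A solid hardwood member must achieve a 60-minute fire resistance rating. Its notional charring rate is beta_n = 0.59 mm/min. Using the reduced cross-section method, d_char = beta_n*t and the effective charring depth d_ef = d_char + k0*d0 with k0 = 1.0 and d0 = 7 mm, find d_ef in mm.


d_char = 0.59 * 60 = 35.4 mm
d_ef = 35.4 + 1.0*7 = 42.4 mm

42.4 mm


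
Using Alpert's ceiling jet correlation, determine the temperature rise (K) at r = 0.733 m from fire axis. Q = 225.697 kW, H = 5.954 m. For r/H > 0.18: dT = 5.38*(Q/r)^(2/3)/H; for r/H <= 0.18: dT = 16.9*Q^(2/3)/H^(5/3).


r/H = 0.733 / 5.954 = 0.12311
r/H <= 0.18, so dT = 16.9*Q^(2/3)/H^(5/3)
Q^(2/3) = 37.070
H^(5/3) = 19.559
dT = 16.9 * 37.070 / 19.559 = 32.030 K

32.030 K


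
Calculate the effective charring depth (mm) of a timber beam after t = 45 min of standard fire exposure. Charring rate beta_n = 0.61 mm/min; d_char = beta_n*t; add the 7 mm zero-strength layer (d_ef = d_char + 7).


d_char = 0.61 * 45 = 27.45 mm
d_ef = 27.45 + 1.0*7 = 34.45 mm

34.45 mm


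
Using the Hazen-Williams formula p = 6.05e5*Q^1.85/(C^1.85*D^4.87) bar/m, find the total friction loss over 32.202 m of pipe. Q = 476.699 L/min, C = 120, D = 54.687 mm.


Q^1.85 = 90106
C^1.85 = 7022.4
D^4.87 = 2.9073e+08
p/m = 0.026701 bar/m
p_total = 0.026701 * 32.202 = 0.85982 bar

0.85982 bar


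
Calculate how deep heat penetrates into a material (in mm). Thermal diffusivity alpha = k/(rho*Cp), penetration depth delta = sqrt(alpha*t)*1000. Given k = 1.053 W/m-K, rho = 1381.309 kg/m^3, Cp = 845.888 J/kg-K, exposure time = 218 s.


alpha = 1.053 / (1381.309 * 845.888) = 9.0121e-07 m^2/s
alpha * t = 0.00019646
delta = sqrt(0.00019646) * 1000 = 14.017 mm

14.017 mm


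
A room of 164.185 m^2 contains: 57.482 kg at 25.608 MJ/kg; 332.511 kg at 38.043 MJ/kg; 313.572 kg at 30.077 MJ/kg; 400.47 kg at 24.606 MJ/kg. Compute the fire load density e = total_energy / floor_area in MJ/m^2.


Total energy = 57.482*25.608 + 332.511*38.043 + 313.572*30.077 + 400.47*24.606
= 1471.999 + 12649.72 + 9431.305 + 9853.965
= 33406.98 MJ
e = 33406.98 / 164.185 = 203.47 MJ/m^2

203.47 MJ/m^2


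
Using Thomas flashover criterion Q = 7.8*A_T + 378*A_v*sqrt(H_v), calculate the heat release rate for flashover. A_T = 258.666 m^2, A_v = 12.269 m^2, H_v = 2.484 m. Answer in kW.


7.8*A_T = 2017.6
sqrt(H_v) = 1.5761
378*A_v*sqrt(H_v) = 7309.3
Q = 2017.6 + 7309.3 = 9326.9 kW

9326.9 kW


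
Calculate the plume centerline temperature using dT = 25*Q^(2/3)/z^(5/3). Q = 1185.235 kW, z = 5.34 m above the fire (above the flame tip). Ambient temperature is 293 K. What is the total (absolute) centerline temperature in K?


Q^(2/3) = 112.00
z^(5/3) = 16.314
dT = 25 * 112.00 / 16.314 = 171.62 K
T = 293 + 171.62 = 464.62 K

464.62 K
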